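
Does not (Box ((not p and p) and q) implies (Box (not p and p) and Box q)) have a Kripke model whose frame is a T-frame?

Unsatisfiable

1. not (Box ((not p and p) and q) implies (Box (not p and p) and Box q)), u
2. Box ((not p and p) and q), u
3. not (Box (not p and p) and Box q), u
4. (not p and p) and q, u
5. not p and p, u
6. q, u
7. not p, u
8. p, u
Accessibility: uRu
Branch closes: p and not p both at u.
All branches of the tableau close; one closing branch shown above.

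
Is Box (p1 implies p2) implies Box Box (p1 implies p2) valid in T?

Invalid (countermodel exists)

Tableau for the negation not (Box (p1 implies p2) implies Box Box (p1 implies p2)):
1. not (Box (p1 implies p2) implies Box Box (p1 implies p2)), w0
2. Box (p1 implies p2), w0
3. not Box Box (p1 implies p2), w0
4. p1 implies p2, w0
5. p2, w0
6. not Box (p1 implies p2), w1
7. p1 implies p2, w1
8. p2, w1
9. not (p1 implies p2), w2
10. p1, w2
11. not p2, w2
Accessibility: w0Rw0, w0Rw1, w1Rw1, w1Rw2, w2Rw2
The negation has an open branch (countermodel exists).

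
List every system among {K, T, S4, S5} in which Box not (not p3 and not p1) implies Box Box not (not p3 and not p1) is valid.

S4-tableau for the negation not (Box not (not p3 and not p1) implies Box Box not (not p3 and not p1)):
1. not (Box not (not p3 and not p1) implies Box Box not (not p3 and not p1)), 0
2. Box not (not p3 and not p1), 0
3. not Box Box not (not p3 and not p1), 0
4. not (not p3 and not p1), 0
5. p1, 0
6. not Box not (not p3 and not p1), 1
7. not (not p3 and not p1), 1
8. p1, 1
9. not p3 and not p1, 2
10. not p3, 2
11. not p1, 2
12. not (not p3 and not p1), 2
13. p1, 2
Accessibility: 0R0, 0R1, 0R2, 1R1, 1R2, 2R2
Branch closes: p1 and not p1 both at 2.
Every branch closes (one shown): valid in S4, hence also in S5 (every theorem of S4 is a theorem of S5).
T-tableau for the negation not (Box not (not p3 and not p1) implies Box Box not (not p3 and not p1)):
1. not (Box not (not p3 and not p1) implies Box Box not (not p3 and not p1)), 0
2. Box not (not p3 and not p1), 0
3. not Box Box not (not p3 and not p1), 0
4. not (not p3 and not p1), 0
5. p1, 0
6. not Box not (not p3 and not p1), 1
7. not (not p3 and not p1), 1
8. p1, 1
9. not p3 and not p1, 2
10. not p3, 2
11. not p1, 2
Accessibility: 0R0, 0R1, 1R1, 1R2, 2R2
Complete open branch: countermodel on a T-frame, so not valid in T, nor in K (the same frame is also a K-frame).

S4, S5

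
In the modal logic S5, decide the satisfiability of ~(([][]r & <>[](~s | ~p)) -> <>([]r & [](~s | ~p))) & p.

1. ~(([][]r & <>[](~s | ~p)) -> <>([]r & [](~s | ~p))) & p, 0
2. ~(([][]r & <>[](~s | ~p)) -> <>([]r & [](~s | ~p))), 0
3. p, 0
4. [][]r & <>[](~s | ~p), 0
5. ~<>([]r & [](~s | ~p)), 0
6. [][]r, 0
7. <>[](~s | ~p), 0
8. ~([]r & [](~s | ~p)), 0
9. []r, 0
10. r, 0
11. ~[](~s | ~p), 0
12. [](~s | ~p), 1
13. ~([]r & [](~s | ~p)), 1
14. []r, 1
15. r, 1
16. ~s | ~p, 0
17. ~s | ~p, 1
18. ~[](~s | ~p), 1
19. ~s, 0
20. ~p, 1
21. ~(~s | ~p), 2
22. s, 2
23. p, 2
24. ~([]r & [](~s | ~p)), 2
25. []r, 2
26. r, 2
27. ~s | ~p, 2
28. ~[](~s | ~p), 2
29. ~p, 2
Accessibility: 0R0, 0R1, 0R2, 1R0, 1R1, 1R2, 2R0, 2R1, 2R2
Branch closes: p and ~p both at 2.
All branches of the tableau close; one closing branch shown above.

Unsatisfiable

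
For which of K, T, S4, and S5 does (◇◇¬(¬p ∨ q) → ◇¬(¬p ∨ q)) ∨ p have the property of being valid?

S4, S5

S4-tableau for the negation ¬((◇◇¬(¬p ∨ q) → ◇¬(¬p ∨ q)) ∨ p):
1. ¬((◇◇¬(¬p ∨ q) → ◇¬(¬p ∨ q)) ∨ p), u
2. ¬(◇◇¬(¬p ∨ q) → ◇¬(¬p ∨ q)), u
3. ¬p, u
4. ◇◇¬(¬p ∨ q), u
5. ¬◇¬(¬p ∨ q), u
6. ¬p ∨ q, u
7. q, u
8. ◇¬(¬p ∨ q), v
9. ¬p ∨ q, v
10. q, v
11. ¬(¬p ∨ q), w
12. p, w
13. ¬q, w
14. ¬p ∨ q, w
15. q, w
Accessibility: uRu, uRv, uRw, vRv, vRw, wRw
Branch closes: q and ¬q both at w.
Every branch closes (one shown): valid in S4, hence also in S5 (every theorem of S4 is a theorem of S5).
T-tableau for the negation ¬((◇◇¬(¬p ∨ q) → ◇¬(¬p ∨ q)) ∨ p):
1. ¬((◇◇¬(¬p ∨ q) → ◇¬(¬p ∨ q)) ∨ p), u
2. ¬(◇◇¬(¬p ∨ q) → ◇¬(¬p ∨ q)), u
3. ¬p, u
4. ◇◇¬(¬p ∨ q), u
5. ¬◇¬(¬p ∨ q), u
6. ¬p ∨ q, u
7. q, u
8. ◇¬(¬p ∨ q), v
9. ¬p ∨ q, v
10. q, v
11. ¬(¬p ∨ q), w
12. p, w
13. ¬q, w
Accessibility: uRu, uRv, vRv, vRw, wRw
Complete open branch: countermodel on a T-frame, so not valid in T, nor in K (the same frame is also a K-frame).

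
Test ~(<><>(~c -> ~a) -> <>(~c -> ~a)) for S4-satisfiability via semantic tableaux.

1. ~(<><>(~c -> ~a) -> <>(~c -> ~a)), 0
2. <><>(~c -> ~a), 0
3. ~<>(~c -> ~a), 0
4. ~(~c -> ~a), 0
5. ~c, 0
6. a, 0
7. <>(~c -> ~a), 1
8. ~(~c -> ~a), 1
9. ~c, 1
10. a, 1
11. ~c -> ~a, 2
12. ~(~c -> ~a), 2
13. ~c, 2
14. a, 2
15. ~a, 2
Accessibility: 0R0, 0R1, 0R2, 1R1, 1R2, 2R2
Branch closes: a and ~a both at 2.
All branches of the tableau close; one closing branch shown above.

No, unsatisfiable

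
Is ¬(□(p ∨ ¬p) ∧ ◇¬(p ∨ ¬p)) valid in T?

Tableau for the negation □(p ∨ ¬p) ∧ ◇¬(p ∨ ¬p):
1. □(p ∨ ¬p) ∧ ◇¬(p ∨ ¬p), u
2. □(p ∨ ¬p), u   [∧-rule on 1]
3. ◇¬(p ∨ ¬p), u   [∧-rule on 1]
4. p ∨ ¬p, u   [□-rule on 2 via uRu]
5. ¬p, u   [∨-rule on 4 (branches; this branch)]
6. ¬(p ∨ ¬p), v   [◇-rule on 3: fresh world v, uRv]
7. ¬p, v   [¬∨-rule on 6]
8. p, v   [¬∨-rule on 6]
Accessibility: uRu, uRv, vRv
Branch closes: p and ¬p both at v.
Every branch of the negation's tableau closes; the branch above is one of them.

Valid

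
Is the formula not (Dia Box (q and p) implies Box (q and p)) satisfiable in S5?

1. not (Dia Box (q and p) implies Box (q and p)), 0
2. Dia Box (q and p), 0
3. not Box (q and p), 0
4. Box (q and p), 1
5. q and p, 0
6. q, 0
7. p, 0
8. q and p, 1
9. q, 1
10. p, 1
11. not (q and p), 2
12. q and p, 2
13. q, 2
14. p, 2
15. not p, 2
Accessibility: 0R0, 0R1, 0R2, 1R0, 1R1, 1R2, 2R0, 2R1, 2R2
Branch closes: p and not p both at 2.
(One branch shown.) All branches close.

Unsatisfiable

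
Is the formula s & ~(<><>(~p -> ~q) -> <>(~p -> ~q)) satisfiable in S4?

1. s & ~(<><>(~p -> ~q) -> <>(~p -> ~q)), u
2. s, u   [&-rule on 1]
3. ~(<><>(~p -> ~q) -> <>(~p -> ~q)), u   [&-rule on 1]
4. <><>(~p -> ~q), u   [~->-rule on 3]
5. ~<>(~p -> ~q), u   [~->-rule on 3]
6. ~(~p -> ~q), u   [~<>-rule on 5 via uRu]
7. ~p, u   [~->-rule on 6]
8. q, u   [~->-rule on 6]
9. <>(~p -> ~q), v   [<>-rule on 4: fresh world v, uRv]
10. ~(~p -> ~q), v   [~<>-rule on 5 via uRv]
11. ~p, v   [~->-rule on 10]
12. q, v   [~->-rule on 10]
13. ~p -> ~q, w   [<>-rule on 9: fresh world w, vRw]
14. ~(~p -> ~q), w   [~<>-rule on 5 via uRw]
15. ~p, w   [~->-rule on 14]
16. q, w   [~->-rule on 14]
17. ~q, w   [->-rule on 13 (branches; this branch)]
Accessibility: uRu, uRv, uRw, vRv, vRw, wRw
Branch closes: q and ~q both at w.
(One branch shown.) All branches close.

Unsatisfiable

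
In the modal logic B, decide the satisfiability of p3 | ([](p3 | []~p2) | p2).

1. p3 | ([](p3 | []~p2) | p2), 0
2. [](p3 | []~p2) | p2, 0
3. p2, 0
Accessibility: 0R0

Yes, satisfiable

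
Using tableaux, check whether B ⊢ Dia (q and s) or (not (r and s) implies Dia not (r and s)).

Tableau for the negation not (Dia (q and s) or (not (r and s) implies Dia not (r and s))):
1. not (Dia (q and s) or (not (r and s) implies Dia not (r and s))), 0
2. not Dia (q and s), 0
3. not (not (r and s) implies Dia not (r and s)), 0
4. not (r and s), 0
5. not Dia not (r and s), 0
6. not (q and s), 0
7. r and s, 0
8. r, 0
9. s, 0
10. not s, 0
Accessibility: 0R0
Branch closes: s and not s both at 0.
All branches of the negation close; one closing branch shown above.

Valid in B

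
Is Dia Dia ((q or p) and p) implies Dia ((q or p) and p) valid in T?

Tableau for the negation not (Dia Dia ((q or p) and p) implies Dia ((q or p) and p)):
1. not (Dia Dia ((q or p) and p) implies Dia ((q or p) and p)), 0
2. Dia Dia ((q or p) and p), 0
3. not Dia ((q or p) and p), 0
4. not ((q or p) and p), 0
5. not p, 0
6. Dia ((q or p) and p), 1
7. not ((q or p) and p), 1
8. not p, 1
9. (q or p) and p, 2
10. q or p, 2
11. p, 2
Accessibility: 0R0, 0R1, 1R1, 1R2, 2R2
The negation has an open branch (countermodel exists).

Invalid (countermodel exists)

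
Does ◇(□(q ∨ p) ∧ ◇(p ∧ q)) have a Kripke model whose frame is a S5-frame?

1. ◇(□(q ∨ p) ∧ ◇(p ∧ q)), u
2. □(q ∨ p) ∧ ◇(p ∧ q), v   [◇-rule on 1: fresh world v, uRv]
3. □(q ∨ p), v   [∧-rule on 2]
4. ◇(p ∧ q), v   [∧-rule on 2]
5. q ∨ p, u   [□-rule on 3 via vRu]
6. q ∨ p, v   [□-rule on 3 via vRv]
7. p, u   [∨-rule on 5 (branches; this branch)]
8. p, v   [∨-rule on 6 (branches; this branch)]
9. p ∧ q, w   [◇-rule on 4: fresh world w, vRw]
10. p, w   [∧-rule on 9]
11. q, w   [∧-rule on 9]
12. q ∨ p, w   [□-rule on 3 via vRw]
Accessibility: uRu, uRv, uRw, vRu, vRv, vRw, wRu, wRv, wRw

Satisfiable (open branch found)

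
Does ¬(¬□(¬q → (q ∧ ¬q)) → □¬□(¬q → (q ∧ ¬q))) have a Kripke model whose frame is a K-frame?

Satisfiable

1. ¬(¬□(¬q → (q ∧ ¬q)) → □¬□(¬q → (q ∧ ¬q))), u
2. ¬□(¬q → (q ∧ ¬q)), u
3. ¬□¬□(¬q → (q ∧ ¬q)), u
4. ¬(¬q → (q ∧ ¬q)), v
5. ¬q, v
6. ¬(q ∧ ¬q), v
7. □(¬q → (q ∧ ¬q)), w
Accessibility: uRv, uRw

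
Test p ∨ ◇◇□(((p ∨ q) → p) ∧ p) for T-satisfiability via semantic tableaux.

1. p ∨ ◇◇□(((p ∨ q) → p) ∧ p), u
2. ◇◇□(((p ∨ q) → p) ∧ p), u
3. ◇□(((p ∨ q) → p) ∧ p), v
4. □(((p ∨ q) → p) ∧ p), w
5. ((p ∨ q) → p) ∧ p, w
6. (p ∨ q) → p, w
7. p, w
Accessibility: uRu, uRv, vRv, vRw, wRw

Satisfiable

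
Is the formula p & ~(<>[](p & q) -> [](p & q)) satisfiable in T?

Yes, satisfiable

1. p & ~(<>[](p & q) -> [](p & q)), 0
2. p, 0
3. ~(<>[](p & q) -> [](p & q)), 0
4. <>[](p & q), 0
5. ~[](p & q), 0
6. [](p & q), 1
7. p & q, 1
8. p, 1
9. q, 1
10. ~(p & q), 2
11. ~q, 2
Accessibility: 0R0, 0R1, 0R2, 1R1, 2R2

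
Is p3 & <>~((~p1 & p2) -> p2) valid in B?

Invalid (countermodel exists)

Tableau for the negation ~(p3 & <>~((~p1 & p2) -> p2)):
1. ~(p3 & <>~((~p1 & p2) -> p2)), u
2. ~<>~((~p1 & p2) -> p2), u
3. (~p1 & p2) -> p2, u
4. p2, u
Accessibility: uRu
The negation has an open branch (countermodel exists).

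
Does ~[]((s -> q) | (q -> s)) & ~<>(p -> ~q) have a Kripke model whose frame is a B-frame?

Unsatisfiable

1. ~[]((s -> q) | (q -> s)) & ~<>(p -> ~q), u
2. ~[]((s -> q) | (q -> s)), u
3. ~<>(p -> ~q), u
4. ~(p -> ~q), u
5. p, u
6. q, u
7. ~((s -> q) | (q -> s)), v
8. ~(s -> q), v
9. ~(q -> s), v
10. s, v
11. ~q, v
12. q, v
13. ~s, v
Accessibility: uRu, uRv, vRu, vRv
Branch closes: q and ~q both at v.
(One branch shown.) All branches close.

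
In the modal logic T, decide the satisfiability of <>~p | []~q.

Yes, satisfiable

1. <>~p | []~q, 0
2. []~q, 0
3. ~q, 0
Accessibility: 0R0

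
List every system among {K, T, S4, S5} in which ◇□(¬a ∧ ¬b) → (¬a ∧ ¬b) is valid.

S4-tableau for the negation ¬(◇□(¬a ∧ ¬b) → (¬a ∧ ¬b)):
1. ¬(◇□(¬a ∧ ¬b) → (¬a ∧ ¬b)), 0
2. ◇□(¬a ∧ ¬b), 0
3. ¬(¬a ∧ ¬b), 0
4. b, 0
5. □(¬a ∧ ¬b), 1
6. ¬a ∧ ¬b, 1
7. ¬a, 1
8. ¬b, 1
Accessibility: 0R0, 0R1, 1R1
Complete open branch: countermodel on an S4-frame, so not valid in S4, nor in K, T (the same frame is also a K-frame and a T-frame).
S5-tableau for the negation ¬(◇□(¬a ∧ ¬b) → (¬a ∧ ¬b)):
1. ¬(◇□(¬a ∧ ¬b) → (¬a ∧ ¬b)), 0
2. ◇□(¬a ∧ ¬b), 0
3. ¬(¬a ∧ ¬b), 0
4. b, 0
5. □(¬a ∧ ¬b), 1
6. ¬a ∧ ¬b, 0
7. ¬a, 0
8. ¬b, 0
Accessibility: 0R0, 0R1, 1R0, 1R1
Branch closes: b and ¬b both at 0.
Every branch closes (one shown): valid in S5.

S5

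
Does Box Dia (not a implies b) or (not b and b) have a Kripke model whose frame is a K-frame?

1. Box Dia (not a implies b) or (not b and b), w0
2. Box Dia (not a implies b), w0   [or-rule on 1 (branches; this branch)]

Satisfiable (open branch found)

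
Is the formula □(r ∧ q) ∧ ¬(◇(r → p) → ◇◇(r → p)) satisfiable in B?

1. □(r ∧ q) ∧ ¬(◇(r → p) → ◇◇(r → p)), w0
2. □(r ∧ q), w0
3. ¬(◇(r → p) → ◇◇(r → p)), w0
4. ◇(r → p), w0
5. ¬◇◇(r → p), w0
6. r ∧ q, w0
7. r, w0
8. q, w0
9. ¬◇(r → p), w0
10. ¬(r → p), w0
11. ¬p, w0
12. r → p, w1
13. r ∧ q, w1
14. r, w1
15. q, w1
16. ¬◇(r → p), w1
17. ¬(r → p), w1
18. ¬p, w1
19. p, w1
Accessibility: w0Rw0, w0Rw1, w1Rw0, w1Rw1
Branch closes: p and ¬p both at w1.
All branches of the tableau close; one closing branch shown above.

Unsatisfiable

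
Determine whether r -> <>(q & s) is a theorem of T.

Tableau for the negation ~(r -> <>(q & s)):
1. ~(r -> <>(q & s)), 0
2. r, 0
3. ~<>(q & s), 0
4. ~(q & s), 0
5. ~s, 0
Accessibility: 0R0
The negation has an open branch (countermodel exists).

Invalid (countermodel exists)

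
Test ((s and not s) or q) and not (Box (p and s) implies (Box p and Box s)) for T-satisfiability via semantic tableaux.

Unsatisfiable (every branch closes)

1. ((s and not s) or q) and not (Box (p and s) implies (Box p and Box s)), w0
2. (s and not s) or q, w0   [and-rule on 1]
3. not (Box (p and s) implies (Box p and Box s)), w0   [and-rule on 1]
4. Box (p and s), w0   [neg-implies-rule on 3]
5. not (Box p and Box s), w0   [neg-implies-rule on 3]
6. p and s, w0   [Box-rule on 4 via w0Rw0]
7. p, w0   [and-rule on 6]
8. s, w0   [and-rule on 6]
9. q, w0   [or-rule on 2 (branches; this branch)]
10. not Box s, w0   [neg-and-rule on 5 (branches; this branch)]
11. not s, w1   [neg-Box-rule on 10: fresh world w1, w0Rw1]
12. p and s, w1   [Box-rule on 4 via w0Rw1]
13. p, w1   [and-rule on 12]
14. s, w1   [and-rule on 12]
Accessibility: w0Rw0, w0Rw1, w1Rw1
Branch closes: s and not s both at w1.
All branches of the tableau close; one closing branch shown above.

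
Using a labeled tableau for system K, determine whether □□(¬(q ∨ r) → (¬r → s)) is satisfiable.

Yes, satisfiable

1. □□(¬(q ∨ r) → (¬r → s)), u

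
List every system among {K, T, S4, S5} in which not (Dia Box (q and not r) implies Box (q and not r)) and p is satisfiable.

K, T, S4

S4-tableau for the formula:
1. not (Dia Box (q and not r) implies Box (q and not r)) and p, w0
2. not (Dia Box (q and not r) implies Box (q and not r)), w0
3. p, w0
4. Dia Box (q and not r), w0
5. not Box (q and not r), w0
6. Box (q and not r), w1
7. q and not r, w1
8. q, w1
9. not r, w1
10. not (q and not r), w2
11. r, w2
Accessibility: w0Rw0, w0Rw1, w0Rw2, w1Rw1, w2Rw2
Complete open branch: satisfiable in S4, hence also in K, T (this S4-model is also a K-model and a T-model).
S5-tableau for the formula:
1. not (Dia Box (q and not r) implies Box (q and not r)) and p, w0
2. not (Dia Box (q and not r) implies Box (q and not r)), w0
3. p, w0
4. Dia Box (q and not r), w0
5. not Box (q and not r), w0
6. Box (q and not r), w1
7. q and not r, w0
8. q, w0
9. not r, w0
10. q and not r, w1
11. q, w1
12. not r, w1
13. not (q and not r), w2
14. q and not r, w2
15. q, w2
16. not r, w2
17. r, w2
Accessibility: w0Rw0, w0Rw1, w0Rw2, w1Rw0, w1Rw1, w1Rw2, w2Rw0, w2Rw1, w2Rw2
Branch closes: r and not r both at w2.
Every branch closes (one shown): unsatisfiable in S5.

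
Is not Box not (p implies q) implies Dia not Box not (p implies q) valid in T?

Yes, valid

Tableau for the negation not (not Box not (p implies q) implies Dia not Box not (p implies q)):
1. not (not Box not (p implies q) implies Dia not Box not (p implies q)), w0
2. not Box not (p implies q), w0
3. not Dia not Box not (p implies q), w0
4. Box not (p implies q), w0
5. not (p implies q), w0
6. p, w0
7. not q, w0
8. p implies q, w1
9. Box not (p implies q), w1
10. not (p implies q), w1
11. p, w1
12. not q, w1
13. q, w1
Accessibility: w0Rw0, w0Rw1, w1Rw1
Branch closes: q and not q both at w1.
Every branch of the negation's tableau closes; the branch above is one of them.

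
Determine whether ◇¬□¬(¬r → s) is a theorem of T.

No, not valid

Tableau for the negation ¬◇¬□¬(¬r → s):
1. ¬◇¬□¬(¬r → s), w0
2. □¬(¬r → s), w0   [¬◇-rule on 1 via w0Rw0]
3. ¬(¬r → s), w0   [□-rule on 2 via w0Rw0]
4. ¬r, w0   [¬→-rule on 3]
5. ¬s, w0   [¬→-rule on 3]
Accessibility: w0Rw0
The negation has an open branch (countermodel exists).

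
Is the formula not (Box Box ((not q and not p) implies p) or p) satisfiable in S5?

Yes, satisfiable

1. not (Box Box ((not q and not p) implies p) or p), 0
2. not Box Box ((not q and not p) implies p), 0
3. not p, 0
4. not Box ((not q and not p) implies p), 1
5. not ((not q and not p) implies p), 2
6. not q and not p, 2
7. not p, 2
8. not q, 2
Accessibility: 0R0, 0R1, 0R2, 1R0, 1R1, 1R2, 2R0, 2R1, 2R2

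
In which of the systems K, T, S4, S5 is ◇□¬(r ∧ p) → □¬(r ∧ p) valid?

S5

S4-tableau for the negation ¬(◇□¬(r ∧ p) → □¬(r ∧ p)):
1. ¬(◇□¬(r ∧ p) → □¬(r ∧ p)), u
2. ◇□¬(r ∧ p), u
3. ¬□¬(r ∧ p), u
4. □¬(r ∧ p), v
5. ¬(r ∧ p), v
6. ¬p, v
7. r ∧ p, w
8. r, w
9. p, w
Accessibility: uRu, uRv, uRw, vRv, wRw
Complete open branch: countermodel on an S4-frame, so not valid in S4, nor in K, T (the same frame is also a K-frame and a T-frame).
S5-tableau for the negation ¬(◇□¬(r ∧ p) → □¬(r ∧ p)):
1. ¬(◇□¬(r ∧ p) → □¬(r ∧ p)), u
2. ◇□¬(r ∧ p), u
3. ¬□¬(r ∧ p), u
4. □¬(r ∧ p), v
5. ¬(r ∧ p), u
6. ¬(r ∧ p), v
7. ¬p, u
8. ¬p, v
9. r ∧ p, w
10. r, w
11. p, w
12. ¬(r ∧ p), w
13. ¬p, w
Accessibility: uRu, uRv, uRw, vRu, vRv, vRw, wRu, wRv, wRw
Branch closes: p and ¬p both at w.
Every branch closes (one shown): valid in S5.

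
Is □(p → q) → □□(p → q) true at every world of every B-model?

Not valid

Tableau for the negation ¬(□(p → q) → □□(p → q)):
1. ¬(□(p → q) → □□(p → q)), 0
2. □(p → q), 0
3. ¬□□(p → q), 0
4. p → q, 0
5. q, 0
6. ¬□(p → q), 1
7. p → q, 1
8. q, 1
9. ¬(p → q), 2
10. p, 2
11. ¬q, 2
Accessibility: 0R0, 0R1, 1R0, 1R1, 1R2, 2R1, 2R2
The negation has an open branch (countermodel exists).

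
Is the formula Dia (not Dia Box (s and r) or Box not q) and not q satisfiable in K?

1. Dia (not Dia Box (s and r) or Box not q) and not q, u
2. Dia (not Dia Box (s and r) or Box not q), u
3. not q, u
4. not Dia Box (s and r) or Box not q, v
5. Box not q, v
Accessibility: uRv

Yes, satisfiable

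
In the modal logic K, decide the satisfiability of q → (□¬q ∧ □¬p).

Satisfiable

1. q → (□¬q ∧ □¬p), w0
2. □¬q ∧ □¬p, w0
3. □¬q, w0
4. □¬p, w0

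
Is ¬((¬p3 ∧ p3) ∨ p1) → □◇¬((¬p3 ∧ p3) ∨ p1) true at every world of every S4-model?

Tableau for the negation ¬(¬((¬p3 ∧ p3) ∨ p1) → □◇¬((¬p3 ∧ p3) ∨ p1)):
1. ¬(¬((¬p3 ∧ p3) ∨ p1) → □◇¬((¬p3 ∧ p3) ∨ p1)), u
2. ¬((¬p3 ∧ p3) ∨ p1), u
3. ¬□◇¬((¬p3 ∧ p3) ∨ p1), u
4. ¬(¬p3 ∧ p3), u
5. ¬p1, u
6. ¬p3, u
7. ¬◇¬((¬p3 ∧ p3) ∨ p1), v
8. (¬p3 ∧ p3) ∨ p1, v
9. p1, v
Accessibility: uRu, uRv, vRv
The negation has an open branch (countermodel exists).

Not valid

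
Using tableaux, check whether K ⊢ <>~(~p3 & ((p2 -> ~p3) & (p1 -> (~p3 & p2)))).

Invalid (countermodel exists)

Tableau for the negation ~<>~(~p3 & ((p2 -> ~p3) & (p1 -> (~p3 & p2)))):
1. ~<>~(~p3 & ((p2 -> ~p3) & (p1 -> (~p3 & p2)))), 0
The negation has an open branch (countermodel exists).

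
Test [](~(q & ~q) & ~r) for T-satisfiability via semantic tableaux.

1. [](~(q & ~q) & ~r), u
2. ~(q & ~q) & ~r, u   [[]-rule on 1 via uRu]
3. ~(q & ~q), u   [&-rule on 2]
4. ~r, u   [&-rule on 2]
5. q, u   [~&-rule on 3 (branches; this branch)]
Accessibility: uRu

Yes, satisfiable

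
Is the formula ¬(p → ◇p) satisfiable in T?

Unsatisfiable

1. ¬(p → ◇p), 0
2. p, 0
3. ¬◇p, 0
4. ¬p, 0
Accessibility: 0R0
Branch closes: p and ¬p both at 0.
All branches of the tableau close; one closing branch shown above.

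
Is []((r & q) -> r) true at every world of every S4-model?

Tableau for the negation ~[]((r & q) -> r):
1. ~[]((r & q) -> r), w0
2. ~((r & q) -> r), w1   [~[]-rule on 1: fresh world w1, w0Rw1]
3. r & q, w1   [~->-rule on 2]
4. ~r, w1   [~->-rule on 2]
5. r, w1   [&-rule on 3]
6. q, w1   [&-rule on 3]
Accessibility: w0Rw0, w0Rw1, w1Rw1
Branch closes: r and ~r both at w1.
All branches of the negation close; one closing branch shown above.

Valid in S4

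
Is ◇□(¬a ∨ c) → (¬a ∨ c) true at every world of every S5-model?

Valid in S5

Tableau for the negation ¬(◇□(¬a ∨ c) → (¬a ∨ c)):
1. ¬(◇□(¬a ∨ c) → (¬a ∨ c)), 0
2. ◇□(¬a ∨ c), 0
3. ¬(¬a ∨ c), 0
4. a, 0
5. ¬c, 0
6. □(¬a ∨ c), 1
7. ¬a ∨ c, 0
8. ¬a ∨ c, 1
9. c, 0
Accessibility: 0R0, 0R1, 1R0, 1R1
Branch closes: c and ¬c both at 0.
Every branch of the negation's tableau closes; the branch above is one of them.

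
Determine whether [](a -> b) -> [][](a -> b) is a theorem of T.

Tableau for the negation ~([](a -> b) -> [][](a -> b)):
1. ~([](a -> b) -> [][](a -> b)), w0
2. [](a -> b), w0
3. ~[][](a -> b), w0
4. a -> b, w0
5. b, w0
6. ~[](a -> b), w1
7. a -> b, w1
8. b, w1
9. ~(a -> b), w2
10. a, w2
11. ~b, w2
Accessibility: w0Rw0, w0Rw1, w1Rw1, w1Rw2, w2Rw2
The negation has an open branch (countermodel exists).

Not valid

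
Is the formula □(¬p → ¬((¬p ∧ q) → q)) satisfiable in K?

1. □(¬p → ¬((¬p ∧ q) → q)), u

Satisfiable (open branch found)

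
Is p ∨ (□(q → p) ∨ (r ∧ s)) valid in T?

No, not valid

Tableau for the negation ¬(p ∨ (□(q → p) ∨ (r ∧ s))):
1. ¬(p ∨ (□(q → p) ∨ (r ∧ s))), 0
2. ¬p, 0   [¬∨-rule on 1]
3. ¬(□(q → p) ∨ (r ∧ s)), 0   [¬∨-rule on 1]
4. ¬□(q → p), 0   [¬∨-rule on 3]
5. ¬(r ∧ s), 0   [¬∨-rule on 3]
6. ¬s, 0   [¬∧-rule on 5 (branches; this branch)]
7. ¬(q → p), 1   [¬□-rule on 4: fresh world 1, 0R1]
8. q, 1   [¬→-rule on 7]
9. ¬p, 1   [¬→-rule on 7]
Accessibility: 0R0, 0R1, 1R1
The negation has an open branch (countermodel exists).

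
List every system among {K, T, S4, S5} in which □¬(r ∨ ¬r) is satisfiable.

K

K-tableau for the formula:
1. □¬(r ∨ ¬r), 0
Complete open branch: satisfiable in K.
T-tableau for the formula:
1. □¬(r ∨ ¬r), 0
2. ¬(r ∨ ¬r), 0
3. ¬r, 0
4. r, 0
Accessibility: 0R0
Branch closes: r and ¬r both at 0.
Every branch closes (one shown): unsatisfiable in T, hence also in S4, S5 (every S4/S5-frame is a T-frame).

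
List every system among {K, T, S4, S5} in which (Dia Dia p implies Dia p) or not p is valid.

T-tableau for the negation not ((Dia Dia p implies Dia p) or not p):
1. not ((Dia Dia p implies Dia p) or not p), u
2. not (Dia Dia p implies Dia p), u
3. p, u
4. Dia Dia p, u
5. not Dia p, u
6. not p, u
Accessibility: uRu
Branch closes: p and not p both at u.
Every branch closes (one shown): valid in T, hence also in S4, S5 (every theorem of T is a theorem of S4 and S5).
K-tableau for the negation not ((Dia Dia p implies Dia p) or not p):
1. not ((Dia Dia p implies Dia p) or not p), u
2. not (Dia Dia p implies Dia p), u
3. p, u
4. Dia Dia p, u
5. not Dia p, u
6. Dia p, v
7. not p, v
8. p, w
Accessibility: uRv, vRw
Complete open branch: countermodel on a K-frame, so not valid in K.

T, S4, S5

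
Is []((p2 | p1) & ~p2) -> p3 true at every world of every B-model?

Tableau for the negation ~([]((p2 | p1) & ~p2) -> p3):
1. ~([]((p2 | p1) & ~p2) -> p3), w0
2. []((p2 | p1) & ~p2), w0   [~->-rule on 1]
3. ~p3, w0   [~->-rule on 1]
4. (p2 | p1) & ~p2, w0   [[]-rule on 2 via w0Rw0]
5. p2 | p1, w0   [&-rule on 4]
6. ~p2, w0   [&-rule on 4]
7. p1, w0   [|-rule on 5 (branches; this branch)]
Accessibility: w0Rw0
The negation has an open branch (countermodel exists).

Invalid (countermodel exists)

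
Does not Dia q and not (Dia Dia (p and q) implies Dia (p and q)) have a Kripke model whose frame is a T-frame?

1. not Dia q and not (Dia Dia (p and q) implies Dia (p and q)), w0
2. not Dia q, w0
3. not (Dia Dia (p and q) implies Dia (p and q)), w0
4. Dia Dia (p and q), w0
5. not Dia (p and q), w0
6. not q, w0
7. not (p and q), w0
8. Dia (p and q), w1
9. not q, w1
10. not (p and q), w1
11. p and q, w2
12. p, w2
13. q, w2
Accessibility: w0Rw0, w0Rw1, w1Rw1, w1Rw2, w2Rw2

Yes, satisfiable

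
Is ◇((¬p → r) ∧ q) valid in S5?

Tableau for the negation ¬◇((¬p → r) ∧ q):
1. ¬◇((¬p → r) ∧ q), u
2. ¬((¬p → r) ∧ q), u
3. ¬q, u
Accessibility: uRu
The negation has an open branch (countermodel exists).

Not valid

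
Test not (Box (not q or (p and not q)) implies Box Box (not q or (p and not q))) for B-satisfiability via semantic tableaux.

1. not (Box (not q or (p and not q)) implies Box Box (not q or (p and not q))), u
2. Box (not q or (p and not q)), u
3. not Box Box (not q or (p and not q)), u
4. not q or (p and not q), u
5. p and not q, u
6. p, u
7. not q, u
8. not Box (not q or (p and not q)), v
9. not q or (p and not q), v
10. p and not q, v
11. p, v
12. not q, v
13. not (not q or (p and not q)), w
14. q, w
15. not (p and not q), w
Accessibility: uRu, uRv, vRu, vRv, vRw, wRv, wRw

Satisfiable (open branch found)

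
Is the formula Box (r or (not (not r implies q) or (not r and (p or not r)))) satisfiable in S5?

Satisfiable

1. Box (r or (not (not r implies q) or (not r and (p or not r)))), 0
2. r or (not (not r implies q) or (not r and (p or not r))), 0   [Box-rule on 1 via 0R0]
3. not (not r implies q) or (not r and (p or not r)), 0   [or-rule on 2 (branches; this branch)]
4. not r and (p or not r), 0   [or-rule on 3 (branches; this branch)]
5. not r, 0   [and-rule on 4]
6. p or not r, 0   [and-rule on 4]
Accessibility: 0R0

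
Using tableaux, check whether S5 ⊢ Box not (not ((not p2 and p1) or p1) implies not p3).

Tableau for the negation not Box not (not ((not p2 and p1) or p1) implies not p3):
1. not Box not (not ((not p2 and p1) or p1) implies not p3), u
2. not ((not p2 and p1) or p1) implies not p3, v
3. not p3, v
Accessibility: uRu, uRv, vRu, vRv
The negation has an open branch (countermodel exists).

Invalid (countermodel exists)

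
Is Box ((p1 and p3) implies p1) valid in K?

Tableau for the negation not Box ((p1 and p3) implies p1):
1. not Box ((p1 and p3) implies p1), w0
2. not ((p1 and p3) implies p1), w1
3. p1 and p3, w1
4. not p1, w1
5. p1, w1
6. p3, w1
Accessibility: w0Rw1
Branch closes: p1 and not p1 both at w1.
All branches of the negation close; one closing branch shown above.

Valid in K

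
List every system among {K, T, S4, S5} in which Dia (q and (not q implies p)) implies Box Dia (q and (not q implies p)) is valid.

S5

S4-tableau for the negation not (Dia (q and (not q implies p)) implies Box Dia (q and (not q implies p))):
1. not (Dia (q and (not q implies p)) implies Box Dia (q and (not q implies p))), w0
2. Dia (q and (not q implies p)), w0   [neg-implies-rule on 1]
3. not Box Dia (q and (not q implies p)), w0   [neg-implies-rule on 1]
4. q and (not q implies p), w1   [Dia-rule on 2: fresh world w1, w0Rw1]
5. q, w1   [and-rule on 4]
6. not q implies p, w1   [and-rule on 4]
7. p, w1   [implies-rule on 6 (branches; this branch)]
8. not Dia (q and (not q implies p)), w2   [neg-Box-rule on 3: fresh world w2, w0Rw2]
9. not (q and (not q implies p)), w2   [neg-Dia-rule on 8 via w2Rw2]
10. not (not q implies p), w2   [neg-and-rule on 9 (branches; this branch)]
11. not q, w2   [neg-implies-rule on 10]
12. not p, w2   [neg-implies-rule on 10]
Accessibility: w0Rw0, w0Rw1, w0Rw2, w1Rw1, w2Rw2
Complete open branch: countermodel on an S4-frame, so not valid in S4, nor in K, T (the same frame is also a K-frame and a T-frame).
S5-tableau for the negation not (Dia (q and (not q implies p)) implies Box Dia (q and (not q implies p))):
1. not (Dia (q and (not q implies p)) implies Box Dia (q and (not q implies p))), w0
2. Dia (q and (not q implies p)), w0   [neg-implies-rule on 1]
3. not Box Dia (q and (not q implies p)), w0   [neg-implies-rule on 1]
4. q and (not q implies p), w1   [Dia-rule on 2: fresh world w1, w0Rw1]
5. q, w1   [and-rule on 4]
6. not q implies p, w1   [and-rule on 4]
7. p, w1   [implies-rule on 6 (branches; this branch)]
8. not Dia (q and (not q implies p)), w2   [neg-Box-rule on 3: fresh world w2, w0Rw2]
9. not (q and (not q implies p)), w0   [neg-Dia-rule on 8 via w2Rw0]
10. not (q and (not q implies p)), w1   [neg-Dia-rule on 8 via w2Rw1]
11. not (q and (not q implies p)), w2   [neg-Dia-rule on 8 via w2Rw2]
12. not (not q implies p), w0   [neg-and-rule on 9 (branches; this branch)]
13. not q, w0   [neg-implies-rule on 12]
14. not p, w0   [neg-implies-rule on 12]
15. not (not q implies p), w1   [neg-and-rule on 10 (branches; this branch)]
16. not q, w1   [neg-implies-rule on 15]
17. not p, w1   [neg-implies-rule on 15]
Accessibility: w0Rw0, w0Rw1, w0Rw2, w1Rw0, w1Rw1, w1Rw2, w2Rw0, w2Rw1, w2Rw2
Branch closes: q and not q both at w1.
Every branch closes (one shown): valid in S5.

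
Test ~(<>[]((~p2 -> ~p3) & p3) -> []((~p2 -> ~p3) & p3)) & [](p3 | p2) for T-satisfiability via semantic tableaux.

1. ~(<>[]((~p2 -> ~p3) & p3) -> []((~p2 -> ~p3) & p3)) & [](p3 | p2), w0
2. ~(<>[]((~p2 -> ~p3) & p3) -> []((~p2 -> ~p3) & p3)), w0   [&-rule on 1]
3. [](p3 | p2), w0   [&-rule on 1]
4. <>[]((~p2 -> ~p3) & p3), w0   [~->-rule on 2]
5. ~[]((~p2 -> ~p3) & p3), w0   [~->-rule on 2]
6. p3 | p2, w0   [[]-rule on 3 via w0Rw0]
7. p2, w0   [|-rule on 6 (branches; this branch)]
8. []((~p2 -> ~p3) & p3), w1   [<>-rule on 4: fresh world w1, w0Rw1]
9. p3 | p2, w1   [[]-rule on 3 via w0Rw1]
10. (~p2 -> ~p3) & p3, w1   [[]-rule on 8 via w1Rw1]
11. ~p2 -> ~p3, w1   [&-rule on 10]
12. p3, w1   [&-rule on 10]
13. p2, w1   [|-rule on 9 (branches; this branch)]
14. ~((~p2 -> ~p3) & p3), w2   [~[]-rule on 5: fresh world w2, w0Rw2]
15. p3 | p2, w2   [[]-rule on 3 via w0Rw2]
16. ~p3, w2   [~&-rule on 14 (branches; this branch)]
17. p2, w2   [|-rule on 15 (branches; this branch)]
Accessibility: w0Rw0, w0Rw1, w0Rw2, w1Rw1, w2Rw2

Satisfiable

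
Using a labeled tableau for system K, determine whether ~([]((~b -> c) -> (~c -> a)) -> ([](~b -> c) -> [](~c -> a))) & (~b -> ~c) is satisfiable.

Unsatisfiable (every branch closes)

1. ~([]((~b -> c) -> (~c -> a)) -> ([](~b -> c) -> [](~c -> a))) & (~b -> ~c), 0
2. ~([]((~b -> c) -> (~c -> a)) -> ([](~b -> c) -> [](~c -> a))), 0
3. ~b -> ~c, 0
4. []((~b -> c) -> (~c -> a)), 0
5. ~([](~b -> c) -> [](~c -> a)), 0
6. [](~b -> c), 0
7. ~[](~c -> a), 0
8. ~c, 0
9. ~(~c -> a), 1
10. ~c, 1
11. ~a, 1
12. (~b -> c) -> (~c -> a), 1
13. ~b -> c, 1
14. ~c -> a, 1
15. b, 1
16. a, 1
Accessibility: 0R1
Branch closes: a and ~a both at 1.
(One branch shown.) All branches close.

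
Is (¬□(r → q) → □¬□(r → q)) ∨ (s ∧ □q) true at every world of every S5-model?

Tableau for the negation ¬((¬□(r → q) → □¬□(r → q)) ∨ (s ∧ □q)):
1. ¬((¬□(r → q) → □¬□(r → q)) ∨ (s ∧ □q)), w0
2. ¬(¬□(r → q) → □¬□(r → q)), w0
3. ¬(s ∧ □q), w0
4. ¬□(r → q), w0
5. ¬□¬□(r → q), w0
6. ¬□q, w0
7. ¬(r → q), w1
8. r, w1
9. ¬q, w1
10. □(r → q), w2
11. r → q, w0
12. r → q, w1
13. r → q, w2
14. q, w0
15. q, w1
Accessibility: w0Rw0, w0Rw1, w0Rw2, w1Rw0, w1Rw1, w1Rw2, w2Rw0, w2Rw1, w2Rw2
Branch closes: q and ¬q both at w1.
Every branch of the negation's tableau closes; the branch above is one of them.

Valid in S5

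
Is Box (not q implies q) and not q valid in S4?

Invalid (countermodel exists)

Tableau for the negation not (Box (not q implies q) and not q):
1. not (Box (not q implies q) and not q), 0
2. q, 0
Accessibility: 0R0
The negation has an open branch (countermodel exists).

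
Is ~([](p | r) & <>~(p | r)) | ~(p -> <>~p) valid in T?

Tableau for the negation ~(~([](p | r) & <>~(p | r)) | ~(p -> <>~p)):
1. ~(~([](p | r) & <>~(p | r)) | ~(p -> <>~p)), u
2. [](p | r) & <>~(p | r), u
3. p -> <>~p, u
4. [](p | r), u
5. <>~(p | r), u
6. p | r, u
7. <>~p, u
8. r, u
9. ~(p | r), v
10. ~p, v
11. ~r, v
12. p | r, v
13. r, v
Accessibility: uRu, uRv, vRv
Branch closes: r and ~r both at v.
Every branch of the negation's tableau closes; the branch above is one of them.

Yes, valid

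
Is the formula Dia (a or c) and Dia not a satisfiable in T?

1. Dia (a or c) and Dia not a, w0
2. Dia (a or c), w0
3. Dia not a, w0
4. a or c, w1
5. c, w1
6. not a, w2
Accessibility: w0Rw0, w0Rw1, w0Rw2, w1Rw1, w2Rw2

Satisfiable (open branch found)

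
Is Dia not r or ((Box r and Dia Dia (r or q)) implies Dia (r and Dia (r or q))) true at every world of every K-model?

Valid

Tableau for the negation not (Dia not r or ((Box r and Dia Dia (r or q)) implies Dia (r and Dia (r or q)))):
1. not (Dia not r or ((Box r and Dia Dia (r or q)) implies Dia (r and Dia (r or q)))), u
2. not Dia not r, u   [neg-or-rule on 1]
3. not ((Box r and Dia Dia (r or q)) implies Dia (r and Dia (r or q))), u   [neg-or-rule on 1]
4. Box r and Dia Dia (r or q), u   [neg-implies-rule on 3]
5. not Dia (r and Dia (r or q)), u   [neg-implies-rule on 3]
6. Box r, u   [and-rule on 4]
7. Dia Dia (r or q), u   [and-rule on 4]
8. Dia (r or q), v   [Dia-rule on 7: fresh world v, uRv]
9. r, v   [neg-Dia-rule on 2 via uRv]
10. not (r and Dia (r or q)), v   [neg-Dia-rule on 5 via uRv]
11. not Dia (r or q), v   [neg-and-rule on 10 (branches; this branch)]
12. r or q, w   [Dia-rule on 8: fresh world w, vRw]
13. not (r or q), w   [neg-Dia-rule on 11 via vRw]
14. not r, w   [neg-or-rule on 13]
15. not q, w   [neg-or-rule on 13]
16. q, w   [or-rule on 12 (branches; this branch)]
Accessibility: uRv, vRw
Branch closes: q and not q both at w.
Every branch of the negation's tableau closes; the branch above is one of them.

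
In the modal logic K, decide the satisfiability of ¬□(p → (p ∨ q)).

1. ¬□(p → (p ∨ q)), w0
2. ¬(p → (p ∨ q)), w1
3. p, w1
4. ¬(p ∨ q), w1
5. ¬p, w1
6. ¬q, w1
Accessibility: w0Rw1
Branch closes: p and ¬p both at w1.
(One branch shown.) All branches close.

No, unsatisfiable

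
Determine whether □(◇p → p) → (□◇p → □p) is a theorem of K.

Yes, valid

Tableau for the negation ¬(□(◇p → p) → (□◇p → □p)):
1. ¬(□(◇p → p) → (□◇p → □p)), w0
2. □(◇p → p), w0
3. ¬(□◇p → □p), w0
4. □◇p, w0
5. ¬□p, w0
6. ¬p, w1
7. ◇p → p, w1
8. ◇p, w1
9. ¬◇p, w1
10. p, w2
11. ¬p, w2
Accessibility: w0Rw1, w1Rw2
Branch closes: p and ¬p both at w2.
Every branch of the negation's tableau closes; the branch above is one of them.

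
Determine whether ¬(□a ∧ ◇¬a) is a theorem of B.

Valid

Tableau for the negation □a ∧ ◇¬a:
1. □a ∧ ◇¬a, 0
2. □a, 0   [∧-rule on 1]
3. ◇¬a, 0   [∧-rule on 1]
4. a, 0   [□-rule on 2 via 0R0]
5. ¬a, 1   [◇-rule on 3: fresh world 1, 0R1]
6. a, 1   [□-rule on 2 via 0R1]
Accessibility: 0R0, 0R1, 1R0, 1R1
Branch closes: a and ¬a both at 1.
All branches of the negation close; one closing branch shown above.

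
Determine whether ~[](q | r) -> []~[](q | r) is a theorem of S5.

Yes, valid

Tableau for the negation ~(~[](q | r) -> []~[](q | r)):
1. ~(~[](q | r) -> []~[](q | r)), w0
2. ~[](q | r), w0
3. ~[]~[](q | r), w0
4. ~(q | r), w1
5. ~q, w1
6. ~r, w1
7. [](q | r), w2
8. q | r, w0
9. q | r, w1
10. q | r, w2
11. r, w0
12. r, w1
Accessibility: w0Rw0, w0Rw1, w0Rw2, w1Rw0, w1Rw1, w1Rw2, w2Rw0, w2Rw1, w2Rw2
Branch closes: r and ~r both at w1.
Every branch of the negation's tableau closes; the branch above is one of them.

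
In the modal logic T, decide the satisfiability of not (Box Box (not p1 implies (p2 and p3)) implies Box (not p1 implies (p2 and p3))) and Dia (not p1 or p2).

1. not (Box Box (not p1 implies (p2 and p3)) implies Box (not p1 implies (p2 and p3))) and Dia (not p1 or p2), u
2. not (Box Box (not p1 implies (p2 and p3)) implies Box (not p1 implies (p2 and p3))), u
3. Dia (not p1 or p2), u
4. Box Box (not p1 implies (p2 and p3)), u
5. not Box (not p1 implies (p2 and p3)), u
6. Box (not p1 implies (p2 and p3)), u
7. not p1 implies (p2 and p3), u
8. p2 and p3, u
9. p2, u
10. p3, u
11. not p1 or p2, v
12. Box (not p1 implies (p2 and p3)), v
13. not p1 implies (p2 and p3), v
14. p2, v
15. p2 and p3, v
16. p3, v
17. not (not p1 implies (p2 and p3)), w
18. not p1, w
19. not (p2 and p3), w
20. Box (not p1 implies (p2 and p3)), w
21. not p1 implies (p2 and p3), w
22. not p3, w
23. p2 and p3, w
24. p2, w
25. p3, w
Accessibility: uRu, uRv, uRw, vRv, wRw
Branch closes: p3 and not p3 both at w.
(One branch shown.) All branches close.

No, unsatisfiable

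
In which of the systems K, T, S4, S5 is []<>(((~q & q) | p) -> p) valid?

K-tableau for the negation ~[]<>(((~q & q) | p) -> p):
1. ~[]<>(((~q & q) | p) -> p), u
2. ~<>(((~q & q) | p) -> p), v   [~[]-rule on 1: fresh world v, uRv]
Accessibility: uRv
Complete open branch: countermodel on a K-frame, so not valid in K.
T-tableau for the negation ~[]<>(((~q & q) | p) -> p):
1. ~[]<>(((~q & q) | p) -> p), u
2. ~<>(((~q & q) | p) -> p), v   [~[]-rule on 1: fresh world v, uRv]
3. ~(((~q & q) | p) -> p), v   [~<>-rule on 2 via vRv]
4. (~q & q) | p, v   [~->-rule on 3]
5. ~p, v   [~->-rule on 3]
6. ~q & q, v   [|-rule on 4 (branches; this branch)]
7. ~q, v   [&-rule on 6]
8. q, v   [&-rule on 6]
Accessibility: uRu, uRv, vRv
Branch closes: q and ~q both at v.
Every branch closes (one shown): valid in T, hence also in S4, S5 (every theorem of T is a theorem of S4 and S5).

T, S4, S5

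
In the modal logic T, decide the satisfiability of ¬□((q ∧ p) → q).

1. ¬□((q ∧ p) → q), 0
2. ¬((q ∧ p) → q), 1   [¬□-rule on 1: fresh world 1, 0R1]
3. q ∧ p, 1   [¬→-rule on 2]
4. ¬q, 1   [¬→-rule on 2]
5. q, 1   [∧-rule on 3]
6. p, 1   [∧-rule on 3]
Accessibility: 0R0, 0R1, 1R1
Branch closes: q and ¬q both at 1.
Every branch closes; the branch above is one of them.

No, unsatisfiable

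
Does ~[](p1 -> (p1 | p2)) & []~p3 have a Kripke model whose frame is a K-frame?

1. ~[](p1 -> (p1 | p2)) & []~p3, w0
2. ~[](p1 -> (p1 | p2)), w0
3. []~p3, w0
4. ~(p1 -> (p1 | p2)), w1
5. p1, w1
6. ~(p1 | p2), w1
7. ~p1, w1
8. ~p2, w1
Accessibility: w0Rw1
Branch closes: p1 and ~p1 both at w1.
All branches of the tableau close; one closing branch shown above.

Unsatisfiable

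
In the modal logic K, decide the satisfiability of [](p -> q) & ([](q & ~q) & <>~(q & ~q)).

1. [](p -> q) & ([](q & ~q) & <>~(q & ~q)), w0
2. [](p -> q), w0
3. [](q & ~q) & <>~(q & ~q), w0
4. [](q & ~q), w0
5. <>~(q & ~q), w0
6. ~(q & ~q), w1
7. p -> q, w1
8. q & ~q, w1
9. q, w1
10. ~q, w1
Accessibility: w0Rw1
Branch closes: q and ~q both at w1.
Every branch closes; the branch above is one of them.

Unsatisfiable (every branch closes)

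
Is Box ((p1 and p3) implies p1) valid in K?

Tableau for the negation not Box ((p1 and p3) implies p1):
1. not Box ((p1 and p3) implies p1), 0
2. not ((p1 and p3) implies p1), 1   [neg-Box-rule on 1: fresh world 1, 0R1]
3. p1 and p3, 1   [neg-implies-rule on 2]
4. not p1, 1   [neg-implies-rule on 2]
5. p1, 1   [and-rule on 3]
6. p3, 1   [and-rule on 3]
Accessibility: 0R1
Branch closes: p1 and not p1 both at 1.
All branches of the negation close; one closing branch shown above.

Valid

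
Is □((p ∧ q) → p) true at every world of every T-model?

Tableau for the negation ¬□((p ∧ q) → p):
1. ¬□((p ∧ q) → p), u
2. ¬((p ∧ q) → p), v   [¬□-rule on 1: fresh world v, uRv]
3. p ∧ q, v   [¬→-rule on 2]
4. ¬p, v   [¬→-rule on 2]
5. p, v   [∧-rule on 3]
6. q, v   [∧-rule on 3]
Accessibility: uRu, uRv, vRv
Branch closes: p and ¬p both at v.
Every branch of the negation's tableau closes; the branch above is one of them.

Valid in T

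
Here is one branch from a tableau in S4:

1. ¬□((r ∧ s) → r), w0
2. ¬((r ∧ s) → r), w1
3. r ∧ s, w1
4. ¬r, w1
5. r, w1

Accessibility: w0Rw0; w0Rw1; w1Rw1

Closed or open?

Yes, closed

Both r and ¬r appear at w1.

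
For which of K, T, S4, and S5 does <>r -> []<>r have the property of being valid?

S5-tableau for the negation ~(<>r -> []<>r):
1. ~(<>r -> []<>r), w0
2. <>r, w0   [~->-rule on 1]
3. ~[]<>r, w0   [~->-rule on 1]
4. r, w1   [<>-rule on 2: fresh world w1, w0Rw1]
5. ~<>r, w2   [~[]-rule on 3: fresh world w2, w0Rw2]
6. ~r, w0   [~<>-rule on 5 via w2Rw0]
7. ~r, w1   [~<>-rule on 5 via w2Rw1]
Accessibility: w0Rw0, w0Rw1, w0Rw2, w1Rw0, w1Rw1, w1Rw2, w2Rw0, w2Rw1, w2Rw2
Branch closes: r and ~r both at w1.
Every branch closes (one shown): valid in S5.
S4-tableau for the negation ~(<>r -> []<>r):
1. ~(<>r -> []<>r), w0
2. <>r, w0   [~->-rule on 1]
3. ~[]<>r, w0   [~->-rule on 1]
4. r, w1   [<>-rule on 2: fresh world w1, w0Rw1]
5. ~<>r, w2   [~[]-rule on 3: fresh world w2, w0Rw2]
6. ~r, w2   [~<>-rule on 5 via w2Rw2]
Accessibility: w0Rw0, w0Rw1, w0Rw2, w1Rw1, w2Rw2
Complete open branch: countermodel on an S4-frame, so not valid in S4, nor in K, T (the same frame is also a K-frame and a T-frame).

S5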